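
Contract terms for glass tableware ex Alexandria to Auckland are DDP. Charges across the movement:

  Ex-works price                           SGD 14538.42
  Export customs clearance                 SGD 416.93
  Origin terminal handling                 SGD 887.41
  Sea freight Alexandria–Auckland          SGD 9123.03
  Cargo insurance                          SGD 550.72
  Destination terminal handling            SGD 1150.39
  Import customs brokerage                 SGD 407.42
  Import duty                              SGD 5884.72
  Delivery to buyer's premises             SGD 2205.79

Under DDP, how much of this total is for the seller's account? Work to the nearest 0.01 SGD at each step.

DDP: the seller bears all costs including import duty.
Seller's account: goods 14538.42 + export clearance 416.93 + origin terminal 887.41 + freight 9123.03 + insurance 550.72 + destination terminal 1150.39 + brokerage 407.42 + duty 5884.72 + delivery 2205.79 = 35164.83
Buyer's account: 0.00

Seller's account: SGD 35164.83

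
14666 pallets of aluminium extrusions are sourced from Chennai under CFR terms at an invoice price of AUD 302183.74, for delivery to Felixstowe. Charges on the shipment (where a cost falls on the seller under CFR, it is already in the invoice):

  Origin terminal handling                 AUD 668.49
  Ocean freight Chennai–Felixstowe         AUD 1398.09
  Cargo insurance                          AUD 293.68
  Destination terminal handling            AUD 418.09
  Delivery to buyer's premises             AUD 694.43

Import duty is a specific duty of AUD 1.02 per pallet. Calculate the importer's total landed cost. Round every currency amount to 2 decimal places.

Total landed cost: AUD 318549.26

CFR: the seller pays costs through ocean freight to the destination port, but not insurance.
Already in the invoice (seller's account under CFR): origin terminal, freight — exclude.
CIF value = CFR price + insurance = 302183.74 + 293.68 = 302477.42
Import duty = 14666 × 1.02 = 14959.32
Buyer bears: insurance 293.68 + destination terminal 418.09 + delivery 694.43 + duty 14959.32 = 16365.52
Landed cost = invoice 302183.74 + 16365.52 = 318549.26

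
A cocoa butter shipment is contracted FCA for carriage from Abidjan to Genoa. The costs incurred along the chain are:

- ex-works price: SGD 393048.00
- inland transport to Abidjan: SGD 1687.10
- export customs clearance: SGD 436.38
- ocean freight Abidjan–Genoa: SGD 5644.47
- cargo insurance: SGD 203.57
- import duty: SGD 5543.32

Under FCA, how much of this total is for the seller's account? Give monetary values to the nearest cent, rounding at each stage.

Seller's account: SGD 395171.48

FCA: the seller delivers export-cleared goods to the carrier; the buyer bears costs from that point.
Seller's account: goods 393048.00 + inland to port 1687.10 + export clearance 436.38 = 395171.48
Buyer's account: freight 5644.47 + insurance 203.57 + duty 5543.32 = 11391.36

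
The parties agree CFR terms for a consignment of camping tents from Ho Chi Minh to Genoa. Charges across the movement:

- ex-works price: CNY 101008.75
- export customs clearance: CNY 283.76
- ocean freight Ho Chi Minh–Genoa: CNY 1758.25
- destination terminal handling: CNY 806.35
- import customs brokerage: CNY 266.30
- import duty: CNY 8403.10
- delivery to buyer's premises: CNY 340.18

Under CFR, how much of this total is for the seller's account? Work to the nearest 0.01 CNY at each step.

Seller's account: CNY 103050.76

CFR: the seller pays costs through ocean freight to the destination port, but not insurance.
Seller's account: goods 101008.75 + export clearance 283.76 + freight 1758.25 = 103050.76
Buyer's account: destination terminal 806.35 + brokerage 266.30 + duty 8403.10 + delivery 340.18 = 9815.93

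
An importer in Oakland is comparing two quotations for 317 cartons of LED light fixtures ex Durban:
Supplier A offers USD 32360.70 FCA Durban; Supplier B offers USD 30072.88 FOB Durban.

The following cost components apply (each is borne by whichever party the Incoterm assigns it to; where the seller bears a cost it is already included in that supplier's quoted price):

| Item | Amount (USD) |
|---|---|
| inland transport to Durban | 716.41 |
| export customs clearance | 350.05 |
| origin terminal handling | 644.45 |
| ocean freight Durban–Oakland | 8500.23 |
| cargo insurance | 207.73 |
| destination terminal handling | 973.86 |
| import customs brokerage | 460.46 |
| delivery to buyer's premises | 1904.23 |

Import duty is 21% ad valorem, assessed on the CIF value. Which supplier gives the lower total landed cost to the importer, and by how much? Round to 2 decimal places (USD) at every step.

Supplier B is cheaper by USD 3548.04

Supplier A (FCA):
CIF value = FCA price + origin terminal + freight + insurance = 32360.70 + 644.45 + 8500.23 + 207.73 = 41713.11
Import duty = 41713.11 × 21% = 8759.75
Buyer bears (A): 644.45 + 8500.23 + 207.73 + 973.86 + 460.46 + 1904.23 = 12690.96
Landed cost (A) = invoice 32360.70 + 12690.96 + duty 8759.75 = 53811.41
Supplier B (FOB):
CIF value = FOB price + freight + insurance = 30072.88 + 8500.23 + 207.73 = 38780.84
Import duty = 38780.84 × 21% = 8143.98
Buyer bears (B): 8500.23 + 207.73 + 973.86 + 460.46 + 1904.23 = 12046.51
Landed cost (B) = invoice 30072.88 + 12046.51 + duty 8143.98 = 50263.37
Difference = |53811.41 − 50263.37| = 3548.04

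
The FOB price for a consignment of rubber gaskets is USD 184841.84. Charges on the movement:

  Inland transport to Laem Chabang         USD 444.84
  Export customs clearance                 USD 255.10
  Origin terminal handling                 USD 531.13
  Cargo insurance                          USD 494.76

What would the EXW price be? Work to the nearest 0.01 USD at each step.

Not relevant to the conversion: insurance — on the buyer under both terms; not part of either seller's price.
From FOB to EXW, the seller no longer bears: inland to port, export clearance, origin terminal.
EXW price = 184841.84 − 444.84 − 255.10 − 531.13 = 183610.77

EXW price: USD 183610.77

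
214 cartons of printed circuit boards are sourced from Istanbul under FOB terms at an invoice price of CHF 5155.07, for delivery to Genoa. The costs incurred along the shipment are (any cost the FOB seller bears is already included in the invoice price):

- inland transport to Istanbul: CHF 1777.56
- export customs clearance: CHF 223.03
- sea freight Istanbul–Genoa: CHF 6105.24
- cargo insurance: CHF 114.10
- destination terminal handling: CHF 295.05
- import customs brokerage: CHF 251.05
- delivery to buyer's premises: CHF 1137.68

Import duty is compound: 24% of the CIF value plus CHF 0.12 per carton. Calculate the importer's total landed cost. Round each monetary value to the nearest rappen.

FOB: the seller bears costs until goods are on board at the origin port; the buyer bears freight, insurance and all costs thereafter.
Already in the invoice (seller's account under FOB): inland to port, export clearance — exclude.
CIF value = FOB price + freight + insurance = 5155.07 + 6105.24 + 114.10 = 11374.41
Ad valorem component: 11374.41 × 24% = 2729.86
Specific component: 214 × 0.12 = 25.68
Import duty = 2729.86 + 25.68 = 2755.54
Buyer bears: freight 6105.24 + insurance 114.10 + destination terminal 295.05 + brokerage 251.05 + delivery 1137.68 + duty 2755.54 = 10658.66
Landed cost = invoice 5155.07 + 10658.66 = 15813.73

Total landed cost: CHF 15813.73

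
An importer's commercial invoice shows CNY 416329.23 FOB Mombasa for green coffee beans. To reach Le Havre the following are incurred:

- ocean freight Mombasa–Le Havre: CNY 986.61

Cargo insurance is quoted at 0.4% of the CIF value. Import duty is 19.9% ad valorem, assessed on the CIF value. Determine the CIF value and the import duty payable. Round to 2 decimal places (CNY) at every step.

Let C be the CIF value. C = FOB price + freight + 0.4% × C
C − 0.4% × C = 416329.23 + 986.61
0.996 × C = 417315.84
C = 417315.84 / 0.996 = 418991.81
Insurance premium = 0.4% × 418991.81 = 1675.97
Import duty = 418991.81 × 19.9% = 83379.37

CIF value: CNY 418991.81; import duty: CNY 83379.37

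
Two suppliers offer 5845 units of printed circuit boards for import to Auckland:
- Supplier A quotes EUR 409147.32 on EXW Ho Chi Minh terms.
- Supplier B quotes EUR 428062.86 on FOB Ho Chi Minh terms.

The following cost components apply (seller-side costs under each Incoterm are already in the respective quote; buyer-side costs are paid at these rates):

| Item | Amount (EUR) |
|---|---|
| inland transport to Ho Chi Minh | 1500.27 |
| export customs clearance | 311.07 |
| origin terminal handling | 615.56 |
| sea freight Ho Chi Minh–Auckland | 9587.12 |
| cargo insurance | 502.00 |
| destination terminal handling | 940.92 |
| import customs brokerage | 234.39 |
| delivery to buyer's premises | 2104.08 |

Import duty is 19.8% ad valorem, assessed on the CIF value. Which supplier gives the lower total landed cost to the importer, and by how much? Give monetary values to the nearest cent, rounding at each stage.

Supplier A is cheaper by EUR 19753.39

Supplier A (EXW):
CIF value = EXW price + inland to port + export clearance + origin terminal + freight + insurance = 409147.32 + 1500.27 + 311.07 + 615.56 + 9587.12 + 502.00 = 421663.34
Import duty = 421663.34 × 19.8% = 83489.34
Buyer bears (A): 1500.27 + 311.07 + 615.56 + 9587.12 + 502.00 + 940.92 + 234.39 + 2104.08 = 15795.41
Landed cost (A) = invoice 409147.32 + 15795.41 + duty 83489.34 = 508432.07
Supplier B (FOB):
CIF value = FOB price + freight + insurance = 428062.86 + 9587.12 + 502.00 = 438151.98
Import duty = 438151.98 × 19.8% = 86754.09
Buyer bears (B): 9587.12 + 502.00 + 940.92 + 234.39 + 2104.08 = 13368.51
Landed cost (B) = invoice 428062.86 + 13368.51 + duty 86754.09 = 528185.46
Difference = |508432.07 − 528185.46| = 19753.39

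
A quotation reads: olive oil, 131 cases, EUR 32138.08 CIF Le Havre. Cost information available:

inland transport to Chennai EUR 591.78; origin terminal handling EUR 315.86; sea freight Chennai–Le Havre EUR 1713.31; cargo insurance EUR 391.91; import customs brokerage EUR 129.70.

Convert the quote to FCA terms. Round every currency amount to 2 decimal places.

Not relevant to the conversion: inland to port — on the seller under both CIF and FCA; already in the CIF price and stays in the FCA price. brokerage — on the buyer under both terms; not part of either seller's price.
From CIF to FCA, the seller no longer bears: origin terminal, freight, insurance.
FCA price = 32138.08 − 315.86 − 1713.31 − 391.91 = 29717.00

FCA price: EUR 29717.00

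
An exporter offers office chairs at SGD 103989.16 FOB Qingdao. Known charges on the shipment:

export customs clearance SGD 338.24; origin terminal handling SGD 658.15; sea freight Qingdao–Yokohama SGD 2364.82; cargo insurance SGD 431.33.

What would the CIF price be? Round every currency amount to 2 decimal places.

CIF price: SGD 106785.31

Not relevant to the conversion: origin terminal, export clearance — on the seller under both FOB and CIF; already in the FOB price and stays in the CIF price.
From FOB to CIF, the seller additionally bears: freight, insurance.
CIF price = 103989.16 + 2364.82 + 431.33 = 106785.31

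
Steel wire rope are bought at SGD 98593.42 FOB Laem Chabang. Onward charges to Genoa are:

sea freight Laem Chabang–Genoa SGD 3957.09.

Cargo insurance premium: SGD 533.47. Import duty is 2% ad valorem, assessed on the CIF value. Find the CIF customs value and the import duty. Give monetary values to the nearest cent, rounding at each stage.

CIF = FOB price + freight + insurance
CIF = 98593.42 + 3957.09 + 533.47 = 103083.98
Import duty = 103083.98 × 2% = 2061.68

CIF value: SGD 103083.98; import duty: SGD 2061.68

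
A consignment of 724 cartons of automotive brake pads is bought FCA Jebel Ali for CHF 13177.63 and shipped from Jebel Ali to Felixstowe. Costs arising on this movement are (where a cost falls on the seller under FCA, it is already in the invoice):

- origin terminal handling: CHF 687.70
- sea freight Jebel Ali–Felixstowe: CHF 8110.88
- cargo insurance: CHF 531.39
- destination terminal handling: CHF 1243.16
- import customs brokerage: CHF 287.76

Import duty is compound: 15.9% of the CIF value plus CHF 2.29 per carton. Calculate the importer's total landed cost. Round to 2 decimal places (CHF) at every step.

FCA: the seller delivers export-cleared goods to the carrier; the buyer bears costs from that point.
CIF value = FCA price + origin terminal + freight + insurance = 13177.63 + 687.70 + 8110.88 + 531.39 = 22507.60
Ad valorem component: 22507.60 × 15.9% = 3578.71
Specific component: 724 × 2.29 = 1657.96
Import duty = 3578.71 + 1657.96 = 5236.67
Buyer bears: origin terminal 687.70 + freight 8110.88 + insurance 531.39 + destination terminal 1243.16 + brokerage 287.76 + duty 5236.67 = 16097.56
Landed cost = invoice 13177.63 + 16097.56 = 29275.19

Total landed cost: CHF 29275.19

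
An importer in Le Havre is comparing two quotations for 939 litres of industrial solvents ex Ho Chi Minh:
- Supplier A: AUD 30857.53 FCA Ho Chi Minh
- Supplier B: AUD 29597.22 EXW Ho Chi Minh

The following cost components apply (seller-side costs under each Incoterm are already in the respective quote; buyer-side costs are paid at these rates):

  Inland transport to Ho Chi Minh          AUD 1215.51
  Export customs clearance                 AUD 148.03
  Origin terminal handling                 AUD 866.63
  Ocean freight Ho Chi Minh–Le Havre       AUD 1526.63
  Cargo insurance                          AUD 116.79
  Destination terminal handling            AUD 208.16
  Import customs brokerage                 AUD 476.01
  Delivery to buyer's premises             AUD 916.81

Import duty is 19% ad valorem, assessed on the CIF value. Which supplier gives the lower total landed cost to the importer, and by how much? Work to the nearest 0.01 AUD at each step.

Supplier A (FCA):
CIF value = FCA price + origin terminal + freight + insurance = 30857.53 + 866.63 + 1526.63 + 116.79 = 33367.58
Import duty = 33367.58 × 19% = 6339.84
Buyer bears (A): 866.63 + 1526.63 + 116.79 + 208.16 + 476.01 + 916.81 = 4111.03
Landed cost (A) = invoice 30857.53 + 4111.03 + duty 6339.84 = 41308.40
Supplier B (EXW):
CIF value = EXW price + inland to port + export clearance + origin terminal + freight + insurance = 29597.22 + 1215.51 + 148.03 + 866.63 + 1526.63 + 116.79 = 33470.81
Import duty = 33470.81 × 19% = 6359.45
Buyer bears (B): 1215.51 + 148.03 + 866.63 + 1526.63 + 116.79 + 208.16 + 476.01 + 916.81 = 5474.57
Landed cost (B) = invoice 29597.22 + 5474.57 + duty 6359.45 = 41431.24
Difference = |41308.40 − 41431.24| = 122.84

Supplier A is cheaper by AUD 122.84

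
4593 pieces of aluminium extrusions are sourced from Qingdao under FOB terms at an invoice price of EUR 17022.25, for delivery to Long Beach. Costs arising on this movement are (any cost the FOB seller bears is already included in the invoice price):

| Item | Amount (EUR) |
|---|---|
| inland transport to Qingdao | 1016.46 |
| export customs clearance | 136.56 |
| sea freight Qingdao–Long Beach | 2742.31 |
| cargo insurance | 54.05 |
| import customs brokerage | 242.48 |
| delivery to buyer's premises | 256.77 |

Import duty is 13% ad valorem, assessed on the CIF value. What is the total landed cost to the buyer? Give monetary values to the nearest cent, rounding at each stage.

Total landed cost: EUR 22894.28

FOB: the seller bears costs until goods are on board at the origin port; the buyer bears freight, insurance and all costs thereafter.
Already in the invoice (seller's account under FOB): inland to port, export clearance — exclude.
CIF value = FOB price + freight + insurance = 17022.25 + 2742.31 + 54.05 = 19818.61
Import duty = 19818.61 × 13% = 2576.42
Buyer bears: freight 2742.31 + insurance 54.05 + brokerage 242.48 + delivery 256.77 + duty 2576.42 = 5872.03
Landed cost = invoice 17022.25 + 5872.03 = 22894.28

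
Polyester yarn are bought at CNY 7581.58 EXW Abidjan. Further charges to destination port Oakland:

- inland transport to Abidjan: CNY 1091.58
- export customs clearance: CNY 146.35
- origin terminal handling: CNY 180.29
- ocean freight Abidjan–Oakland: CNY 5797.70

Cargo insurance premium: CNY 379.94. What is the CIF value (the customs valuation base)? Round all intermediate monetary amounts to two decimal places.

CIF = EXW price + pre-shipment costs + freight + insurance
CIF = 7581.58 + 1091.58 + 146.35 + 180.29 + 5797.70 + 379.94 = 15177.44

CIF value: CNY 15177.44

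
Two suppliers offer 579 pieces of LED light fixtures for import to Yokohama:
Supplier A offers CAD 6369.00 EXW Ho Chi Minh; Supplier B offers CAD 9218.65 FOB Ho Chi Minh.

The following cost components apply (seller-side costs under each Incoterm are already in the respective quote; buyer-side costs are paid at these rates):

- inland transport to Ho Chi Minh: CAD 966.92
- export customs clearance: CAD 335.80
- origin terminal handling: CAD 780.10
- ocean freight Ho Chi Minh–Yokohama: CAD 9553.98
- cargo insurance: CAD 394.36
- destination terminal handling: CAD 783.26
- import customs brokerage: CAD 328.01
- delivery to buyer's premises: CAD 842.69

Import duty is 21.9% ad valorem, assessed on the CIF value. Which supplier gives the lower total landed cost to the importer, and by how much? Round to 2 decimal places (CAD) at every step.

Supplier A is cheaper by CAD 934.76

Supplier A (EXW):
CIF value = EXW price + inland to port + export clearance + origin terminal + freight + insurance = 6369.00 + 966.92 + 335.80 + 780.10 + 9553.98 + 394.36 = 18400.16
Import duty = 18400.16 × 21.9% = 4029.64
Buyer bears (A): 966.92 + 335.80 + 780.10 + 9553.98 + 394.36 + 783.26 + 328.01 + 842.69 = 13985.12
Landed cost (A) = invoice 6369.00 + 13985.12 + duty 4029.64 = 24383.76
Supplier B (FOB):
CIF value = FOB price + freight + insurance = 9218.65 + 9553.98 + 394.36 = 19166.99
Import duty = 19166.99 × 21.9% = 4197.57
Buyer bears (B): 9553.98 + 394.36 + 783.26 + 328.01 + 842.69 = 11902.30
Landed cost (B) = invoice 9218.65 + 11902.30 + duty 4197.57 = 25318.52
Difference = |24383.76 − 25318.52| = 934.76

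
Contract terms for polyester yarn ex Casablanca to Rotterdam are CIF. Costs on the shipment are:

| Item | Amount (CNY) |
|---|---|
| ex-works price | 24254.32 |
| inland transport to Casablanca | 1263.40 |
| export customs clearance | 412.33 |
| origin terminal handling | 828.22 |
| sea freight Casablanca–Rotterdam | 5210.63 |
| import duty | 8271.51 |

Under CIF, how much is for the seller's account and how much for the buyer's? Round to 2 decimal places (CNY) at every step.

CIF: the seller pays costs through ocean freight and marine insurance to the destination port.
Seller's account: goods 24254.32 + inland to port 1263.40 + export clearance 412.33 + origin terminal 828.22 + freight 5210.63 = 31968.90
Buyer's account: duty 8271.51 = 8271.51

Seller: CNY 31968.90; buyer: CNY 8271.51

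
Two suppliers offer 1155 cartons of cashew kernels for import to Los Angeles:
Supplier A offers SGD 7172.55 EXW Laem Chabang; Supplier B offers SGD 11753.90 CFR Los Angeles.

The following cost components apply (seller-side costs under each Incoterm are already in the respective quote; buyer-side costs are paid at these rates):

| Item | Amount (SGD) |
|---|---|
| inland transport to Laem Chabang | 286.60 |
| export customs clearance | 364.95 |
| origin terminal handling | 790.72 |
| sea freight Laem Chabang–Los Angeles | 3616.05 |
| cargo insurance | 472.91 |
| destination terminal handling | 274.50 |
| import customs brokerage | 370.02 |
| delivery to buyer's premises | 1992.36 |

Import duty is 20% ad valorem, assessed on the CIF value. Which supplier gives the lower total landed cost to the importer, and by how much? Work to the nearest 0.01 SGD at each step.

Supplier A (EXW):
CIF value = EXW price + inland to port + export clearance + origin terminal + freight + insurance = 7172.55 + 286.60 + 364.95 + 790.72 + 3616.05 + 472.91 = 12703.78
Import duty = 12703.78 × 20% = 2540.76
Buyer bears (A): 286.60 + 364.95 + 790.72 + 3616.05 + 472.91 + 274.50 + 370.02 + 1992.36 = 8168.11
Landed cost (A) = invoice 7172.55 + 8168.11 + duty 2540.76 = 17881.42
Supplier B (CFR):
CIF value = CFR price + insurance = 11753.90 + 472.91 = 12226.81
Import duty = 12226.81 × 20% = 2445.36
Buyer bears (B): 472.91 + 274.50 + 370.02 + 1992.36 = 3109.79
Landed cost (B) = invoice 11753.90 + 3109.79 + duty 2445.36 = 17309.05
Difference = |17881.42 − 17309.05| = 572.37

Supplier B is cheaper by SGD 572.37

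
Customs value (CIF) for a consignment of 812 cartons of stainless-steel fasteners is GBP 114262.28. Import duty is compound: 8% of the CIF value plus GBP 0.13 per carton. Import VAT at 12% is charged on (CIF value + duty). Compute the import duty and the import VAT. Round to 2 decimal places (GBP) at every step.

Import duty: GBP 9246.54; import VAT: GBP 14821.06

Ad valorem component: 114262.28 × 8% = 9140.98
Specific component: 812 × 0.13 = 105.56
Import duty = 9140.98 + 105.56 = 9246.54
VAT base = CIF + duty = 114262.28 + 9246.54 = 123508.82
Import VAT = 123508.82 × 12% = 14821.06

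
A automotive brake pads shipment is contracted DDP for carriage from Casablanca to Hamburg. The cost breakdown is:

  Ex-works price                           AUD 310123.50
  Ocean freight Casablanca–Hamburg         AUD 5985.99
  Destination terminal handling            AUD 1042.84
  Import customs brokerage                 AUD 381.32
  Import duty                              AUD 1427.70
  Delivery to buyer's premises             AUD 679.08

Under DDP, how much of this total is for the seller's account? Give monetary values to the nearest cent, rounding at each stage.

DDP: the seller bears all costs including import duty.
Seller's account: goods 310123.50 + freight 5985.99 + destination terminal 1042.84 + brokerage 381.32 + duty 1427.70 + delivery 679.08 = 319640.43
Buyer's account: 0.00

Seller's account: AUD 319640.43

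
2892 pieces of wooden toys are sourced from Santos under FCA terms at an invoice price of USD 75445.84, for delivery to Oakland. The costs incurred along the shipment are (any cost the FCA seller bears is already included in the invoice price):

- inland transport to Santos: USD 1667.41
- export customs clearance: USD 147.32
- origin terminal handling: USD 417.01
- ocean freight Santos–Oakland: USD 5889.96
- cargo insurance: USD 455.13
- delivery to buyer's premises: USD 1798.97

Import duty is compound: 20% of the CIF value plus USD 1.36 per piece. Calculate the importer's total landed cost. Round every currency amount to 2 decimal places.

Total landed cost: USD 104381.62

FCA: the seller delivers export-cleared goods to the carrier; the buyer bears costs from that point.
Already in the invoice (seller's account under FCA): inland to port, export clearance — exclude.
CIF value = FCA price + origin terminal + freight + insurance = 75445.84 + 417.01 + 5889.96 + 455.13 = 82207.94
Ad valorem component: 82207.94 × 20% = 16441.59
Specific component: 2892 × 1.36 = 3933.12
Import duty = 16441.59 + 3933.12 = 20374.71
Buyer bears: origin terminal 417.01 + freight 5889.96 + insurance 455.13 + delivery 1798.97 + duty 20374.71 = 28935.78
Landed cost = invoice 75445.84 + 28935.78 = 104381.62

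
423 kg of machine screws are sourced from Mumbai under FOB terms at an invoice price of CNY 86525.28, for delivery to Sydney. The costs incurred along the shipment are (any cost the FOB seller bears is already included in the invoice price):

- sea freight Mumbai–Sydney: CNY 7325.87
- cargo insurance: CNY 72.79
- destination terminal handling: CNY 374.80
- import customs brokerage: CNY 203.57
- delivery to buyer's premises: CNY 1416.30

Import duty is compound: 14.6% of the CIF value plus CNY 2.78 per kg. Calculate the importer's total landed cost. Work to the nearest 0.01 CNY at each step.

Total landed cost: CNY 110807.45

FOB: the seller bears costs until goods are on board at the origin port; the buyer bears freight, insurance and all costs thereafter.
CIF value = FOB price + freight + insurance = 86525.28 + 7325.87 + 72.79 = 93923.94
Ad valorem component: 93923.94 × 14.6% = 13712.90
Specific component: 423 × 2.78 = 1175.94
Import duty = 13712.90 + 1175.94 = 14888.84
Buyer bears: freight 7325.87 + insurance 72.79 + destination terminal 374.80 + brokerage 203.57 + delivery 1416.30 + duty 14888.84 = 24282.17
Landed cost = invoice 86525.28 + 24282.17 = 110807.45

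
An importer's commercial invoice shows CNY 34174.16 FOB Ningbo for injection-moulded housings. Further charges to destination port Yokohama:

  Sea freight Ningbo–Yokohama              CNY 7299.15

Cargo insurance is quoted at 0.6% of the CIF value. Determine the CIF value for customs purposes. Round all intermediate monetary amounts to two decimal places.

Let C be the CIF value. C = FOB price + freight + 0.6% × C
C − 0.6% × C = 34174.16 + 7299.15
0.994 × C = 41473.31
C = 41473.31 / 0.994 = 41723.65
Insurance premium = 0.6% × 41723.65 = 250.34

CIF value: CNY 41723.65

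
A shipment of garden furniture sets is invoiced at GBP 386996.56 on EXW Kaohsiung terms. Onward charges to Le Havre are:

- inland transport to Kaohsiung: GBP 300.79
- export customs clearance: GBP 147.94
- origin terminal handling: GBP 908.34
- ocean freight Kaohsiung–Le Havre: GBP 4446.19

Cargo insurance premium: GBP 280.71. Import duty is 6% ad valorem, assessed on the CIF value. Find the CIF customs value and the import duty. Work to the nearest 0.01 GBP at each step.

CIF value: GBP 393080.53; import duty: GBP 23584.83

CIF = EXW price + pre-shipment costs + freight + insurance
CIF = 386996.56 + 300.79 + 147.94 + 908.34 + 4446.19 + 280.71 = 393080.53
Import duty = 393080.53 × 6% = 23584.83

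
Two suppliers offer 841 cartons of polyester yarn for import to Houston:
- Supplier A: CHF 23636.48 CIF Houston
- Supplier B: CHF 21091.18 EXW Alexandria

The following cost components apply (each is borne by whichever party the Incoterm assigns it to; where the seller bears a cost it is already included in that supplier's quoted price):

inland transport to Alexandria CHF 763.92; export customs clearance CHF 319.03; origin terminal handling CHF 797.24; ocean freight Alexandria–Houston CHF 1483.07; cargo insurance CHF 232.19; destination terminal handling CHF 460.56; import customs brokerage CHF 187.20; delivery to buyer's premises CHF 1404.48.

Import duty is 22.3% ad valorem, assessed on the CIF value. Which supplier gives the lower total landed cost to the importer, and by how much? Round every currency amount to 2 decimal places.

Supplier A (CIF):
The CIF price already equals the CIF value: 23636.48
Import duty = 23636.48 × 22.3% = 5270.94
Buyer bears (A): 460.56 + 187.20 + 1404.48 = 2052.24
Landed cost (A) = invoice 23636.48 + 2052.24 + duty 5270.94 = 30959.66
Supplier B (EXW):
CIF value = EXW price + inland to port + export clearance + origin terminal + freight + insurance = 21091.18 + 763.92 + 319.03 + 797.24 + 1483.07 + 232.19 = 24686.63
Import duty = 24686.63 × 22.3% = 5505.12
Buyer bears (B): 763.92 + 319.03 + 797.24 + 1483.07 + 232.19 + 460.56 + 187.20 + 1404.48 = 5647.69
Landed cost (B) = invoice 21091.18 + 5647.69 + duty 5505.12 = 32243.99
Difference = |30959.66 − 32243.99| = 1284.33

Supplier A is cheaper by CHF 1284.33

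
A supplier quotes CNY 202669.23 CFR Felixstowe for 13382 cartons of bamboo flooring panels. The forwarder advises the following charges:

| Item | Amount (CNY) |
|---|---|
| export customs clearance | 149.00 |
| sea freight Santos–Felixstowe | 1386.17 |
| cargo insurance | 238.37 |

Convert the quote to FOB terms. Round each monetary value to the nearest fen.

FOB price: CNY 201283.06

Not relevant to the conversion: export clearance — on the seller under both CFR and FOB; already in the CFR price and stays in the FOB price. insurance — on the buyer under both terms; not part of either seller's price.
From CFR to FOB, the seller no longer bears: freight.
FOB price = 202669.23 − 1386.17 = 201283.06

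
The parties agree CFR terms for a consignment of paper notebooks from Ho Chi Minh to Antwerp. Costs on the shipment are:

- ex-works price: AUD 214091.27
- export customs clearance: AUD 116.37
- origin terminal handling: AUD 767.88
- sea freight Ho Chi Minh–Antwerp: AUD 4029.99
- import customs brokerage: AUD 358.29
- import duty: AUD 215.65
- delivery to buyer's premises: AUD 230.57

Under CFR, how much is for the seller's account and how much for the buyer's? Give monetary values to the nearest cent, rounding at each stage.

CFR: the seller pays costs through ocean freight to the destination port, but not insurance.
Seller's account: goods 214091.27 + export clearance 116.37 + origin terminal 767.88 + freight 4029.99 = 219005.51
Buyer's account: brokerage 358.29 + duty 215.65 + delivery 230.57 = 804.51

Seller: AUD 219005.51; buyer: AUD 804.51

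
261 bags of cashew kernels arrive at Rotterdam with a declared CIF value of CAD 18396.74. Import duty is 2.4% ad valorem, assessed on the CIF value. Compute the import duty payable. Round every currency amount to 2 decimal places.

Import duty = 18396.74 × 2.4% = 441.52

Import duty: CAD 441.52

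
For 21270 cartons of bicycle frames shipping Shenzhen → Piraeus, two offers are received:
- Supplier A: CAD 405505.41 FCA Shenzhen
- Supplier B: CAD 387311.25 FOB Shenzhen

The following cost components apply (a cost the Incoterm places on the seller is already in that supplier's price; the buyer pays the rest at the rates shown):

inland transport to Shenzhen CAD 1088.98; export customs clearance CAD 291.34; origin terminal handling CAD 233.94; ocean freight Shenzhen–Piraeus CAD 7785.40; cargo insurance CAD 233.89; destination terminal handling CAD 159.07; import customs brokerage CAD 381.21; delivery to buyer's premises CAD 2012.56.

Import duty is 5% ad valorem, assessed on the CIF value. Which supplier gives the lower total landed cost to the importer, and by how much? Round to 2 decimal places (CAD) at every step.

Supplier B is cheaper by CAD 19349.50

Supplier A (FCA):
CIF value = FCA price + origin terminal + freight + insurance = 405505.41 + 233.94 + 7785.40 + 233.89 = 413758.64
Import duty = 413758.64 × 5% = 20687.93
Buyer bears (A): 233.94 + 7785.40 + 233.89 + 159.07 + 381.21 + 2012.56 = 10806.07
Landed cost (A) = invoice 405505.41 + 10806.07 + duty 20687.93 = 436999.41
Supplier B (FOB):
CIF value = FOB price + freight + insurance = 387311.25 + 7785.40 + 233.89 = 395330.54
Import duty = 395330.54 × 5% = 19766.53
Buyer bears (B): 7785.40 + 233.89 + 159.07 + 381.21 + 2012.56 = 10572.13
Landed cost (B) = invoice 387311.25 + 10572.13 + duty 19766.53 = 417649.91
Difference = |436999.41 − 417649.91| = 19349.50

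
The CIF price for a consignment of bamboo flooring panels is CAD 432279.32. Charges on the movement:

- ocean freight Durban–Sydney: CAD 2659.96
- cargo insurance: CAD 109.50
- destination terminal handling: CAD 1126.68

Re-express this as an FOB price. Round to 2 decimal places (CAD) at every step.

Not relevant to the conversion: destination terminal — on the buyer under both terms; not part of either seller's price.
From CIF to FOB, the seller no longer bears: freight, insurance.
FOB price = 432279.32 − 2659.96 − 109.50 = 429509.86

FOB price: CAD 429509.86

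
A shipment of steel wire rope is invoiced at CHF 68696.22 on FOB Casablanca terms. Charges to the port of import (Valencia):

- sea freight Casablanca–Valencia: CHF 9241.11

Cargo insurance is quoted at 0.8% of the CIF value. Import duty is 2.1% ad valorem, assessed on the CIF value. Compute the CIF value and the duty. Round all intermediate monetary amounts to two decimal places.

CIF value: CHF 78565.86; import duty: CHF 1649.88

Let C be the CIF value. C = FOB price + freight + 0.8% × C
C − 0.8% × C = 68696.22 + 9241.11
0.992 × C = 77937.33
C = 77937.33 / 0.992 = 78565.86
Insurance premium = 0.8% × 78565.86 = 628.53
Import duty = 78565.86 × 2.1% = 1649.88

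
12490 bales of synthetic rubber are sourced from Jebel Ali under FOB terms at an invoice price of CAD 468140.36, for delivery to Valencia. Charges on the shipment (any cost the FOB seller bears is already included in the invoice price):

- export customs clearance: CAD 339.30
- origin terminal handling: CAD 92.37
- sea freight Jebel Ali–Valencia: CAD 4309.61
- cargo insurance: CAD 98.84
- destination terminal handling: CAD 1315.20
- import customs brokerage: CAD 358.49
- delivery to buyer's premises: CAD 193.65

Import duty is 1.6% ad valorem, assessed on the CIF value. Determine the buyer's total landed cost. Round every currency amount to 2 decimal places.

Total landed cost: CAD 481976.93

FOB: the seller bears costs until goods are on board at the origin port; the buyer bears freight, insurance and all costs thereafter.
Already in the invoice (seller's account under FOB): export clearance, origin terminal — exclude.
CIF value = FOB price + freight + insurance = 468140.36 + 4309.61 + 98.84 = 472548.81
Import duty = 472548.81 × 1.6% = 7560.78
Buyer bears: freight 4309.61 + insurance 98.84 + destination terminal 1315.20 + brokerage 358.49 + delivery 193.65 + duty 7560.78 = 13836.57
Landed cost = invoice 468140.36 + 13836.57 = 481976.93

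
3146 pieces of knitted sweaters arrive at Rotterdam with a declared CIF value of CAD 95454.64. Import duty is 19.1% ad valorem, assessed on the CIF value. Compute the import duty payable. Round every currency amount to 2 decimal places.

Import duty: CAD 18231.84

Import duty = 95454.64 × 19.1% = 18231.84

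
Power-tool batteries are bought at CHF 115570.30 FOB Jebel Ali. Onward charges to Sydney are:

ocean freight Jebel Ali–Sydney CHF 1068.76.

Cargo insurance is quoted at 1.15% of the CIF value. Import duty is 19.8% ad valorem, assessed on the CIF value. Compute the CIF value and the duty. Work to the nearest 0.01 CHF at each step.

CIF value: CHF 117996.01; import duty: CHF 23363.21

Let C be the CIF value. C = FOB price + freight + 1.15% × C
C − 1.15% × C = 115570.30 + 1068.76
0.9885 × C = 116639.06
C = 116639.06 / 0.9885 = 117996.01
Insurance premium = 1.15% × 117996.01 = 1356.95
Import duty = 117996.01 × 19.8% = 23363.21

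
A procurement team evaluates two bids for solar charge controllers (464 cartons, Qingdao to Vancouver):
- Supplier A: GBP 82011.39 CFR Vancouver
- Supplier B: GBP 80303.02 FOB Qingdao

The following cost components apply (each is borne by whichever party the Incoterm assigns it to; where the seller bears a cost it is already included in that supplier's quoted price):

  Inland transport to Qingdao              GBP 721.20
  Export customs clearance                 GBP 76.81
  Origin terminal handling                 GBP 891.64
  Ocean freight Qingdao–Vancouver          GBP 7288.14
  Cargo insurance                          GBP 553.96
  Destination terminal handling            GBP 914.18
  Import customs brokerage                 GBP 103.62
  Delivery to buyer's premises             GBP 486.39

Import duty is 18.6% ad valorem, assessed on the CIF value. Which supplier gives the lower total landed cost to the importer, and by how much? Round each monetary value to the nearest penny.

Supplier A is cheaper by GBP 6617.60

Supplier A (CFR):
CIF value = CFR price + insurance = 82011.39 + 553.96 = 82565.35
Import duty = 82565.35 × 18.6% = 15357.16
Buyer bears (A): 553.96 + 914.18 + 103.62 + 486.39 = 2058.15
Landed cost (A) = invoice 82011.39 + 2058.15 + duty 15357.16 = 99426.70
Supplier B (FOB):
CIF value = FOB price + freight + insurance = 80303.02 + 7288.14 + 553.96 = 88145.12
Import duty = 88145.12 × 18.6% = 16394.99
Buyer bears (B): 7288.14 + 553.96 + 914.18 + 103.62 + 486.39 = 9346.29
Landed cost (B) = invoice 80303.02 + 9346.29 + duty 16394.99 = 106044.30
Difference = |99426.70 − 106044.30| = 6617.60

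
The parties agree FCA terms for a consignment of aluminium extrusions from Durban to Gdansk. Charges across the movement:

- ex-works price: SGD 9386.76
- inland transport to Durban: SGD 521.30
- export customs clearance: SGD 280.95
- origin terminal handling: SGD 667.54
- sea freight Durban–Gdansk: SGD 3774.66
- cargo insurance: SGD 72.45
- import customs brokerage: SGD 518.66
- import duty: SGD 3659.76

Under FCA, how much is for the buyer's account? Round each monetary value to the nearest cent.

Buyer's account: SGD 8693.07

FCA: the seller delivers export-cleared goods to the carrier; the buyer bears costs from that point.
Seller's account: goods 9386.76 + inland to port 521.30 + export clearance 280.95 = 10189.01
Buyer's account: origin terminal 667.54 + freight 3774.66 + insurance 72.45 + brokerage 518.66 + duty 3659.76 = 8693.07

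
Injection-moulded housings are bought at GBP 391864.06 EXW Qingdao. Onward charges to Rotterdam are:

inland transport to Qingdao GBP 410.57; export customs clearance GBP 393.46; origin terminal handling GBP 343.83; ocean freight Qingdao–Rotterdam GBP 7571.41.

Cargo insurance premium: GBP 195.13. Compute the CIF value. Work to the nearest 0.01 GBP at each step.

CIF value: GBP 400778.46

CIF = EXW price + pre-shipment costs + freight + insurance
CIF = 391864.06 + 410.57 + 393.46 + 343.83 + 7571.41 + 195.13 = 400778.46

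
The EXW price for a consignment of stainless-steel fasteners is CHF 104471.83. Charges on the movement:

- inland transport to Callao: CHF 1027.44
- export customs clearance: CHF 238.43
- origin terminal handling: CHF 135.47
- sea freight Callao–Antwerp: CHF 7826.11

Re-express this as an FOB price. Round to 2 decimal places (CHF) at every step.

FOB price: CHF 105873.17

Not relevant to the conversion: freight — on the buyer under both terms; not part of either seller's price.
From EXW to FOB, the seller additionally bears: inland to port, export clearance, origin terminal.
FOB price = 104471.83 + 1027.44 + 238.43 + 135.47 = 105873.17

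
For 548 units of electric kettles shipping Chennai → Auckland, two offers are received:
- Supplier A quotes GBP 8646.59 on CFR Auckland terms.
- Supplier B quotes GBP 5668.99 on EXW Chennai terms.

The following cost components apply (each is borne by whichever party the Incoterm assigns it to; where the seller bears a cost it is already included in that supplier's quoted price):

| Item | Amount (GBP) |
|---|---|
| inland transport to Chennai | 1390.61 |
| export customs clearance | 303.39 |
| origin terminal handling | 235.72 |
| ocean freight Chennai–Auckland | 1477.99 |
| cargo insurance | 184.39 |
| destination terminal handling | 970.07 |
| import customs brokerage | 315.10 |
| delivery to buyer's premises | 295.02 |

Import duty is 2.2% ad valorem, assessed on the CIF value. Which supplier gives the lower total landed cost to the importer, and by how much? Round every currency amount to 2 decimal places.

Supplier A (CFR):
CIF value = CFR price + insurance = 8646.59 + 184.39 = 8830.98
Import duty = 8830.98 × 2.2% = 194.28
Buyer bears (A): 184.39 + 970.07 + 315.10 + 295.02 = 1764.58
Landed cost (A) = invoice 8646.59 + 1764.58 + duty 194.28 = 10605.45
Supplier B (EXW):
CIF value = EXW price + inland to port + export clearance + origin terminal + freight + insurance = 5668.99 + 1390.61 + 303.39 + 235.72 + 1477.99 + 184.39 = 9261.09
Import duty = 9261.09 × 2.2% = 203.74
Buyer bears (B): 1390.61 + 303.39 + 235.72 + 1477.99 + 184.39 + 970.07 + 315.10 + 295.02 = 5172.29
Landed cost (B) = invoice 5668.99 + 5172.29 + duty 203.74 = 11045.02
Difference = |10605.45 − 11045.02| = 439.57

Supplier A is cheaper by GBP 439.57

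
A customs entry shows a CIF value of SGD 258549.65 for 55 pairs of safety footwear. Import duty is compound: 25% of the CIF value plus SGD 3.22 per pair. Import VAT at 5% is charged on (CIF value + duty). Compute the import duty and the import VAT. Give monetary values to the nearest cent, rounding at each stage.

Import duty: SGD 64814.51; import VAT: SGD 16168.21

Ad valorem component: 258549.65 × 25% = 64637.41
Specific component: 55 × 3.22 = 177.10
Import duty = 64637.41 + 177.10 = 64814.51
VAT base = CIF + duty = 258549.65 + 64814.51 = 323364.16
Import VAT = 323364.16 × 5% = 16168.21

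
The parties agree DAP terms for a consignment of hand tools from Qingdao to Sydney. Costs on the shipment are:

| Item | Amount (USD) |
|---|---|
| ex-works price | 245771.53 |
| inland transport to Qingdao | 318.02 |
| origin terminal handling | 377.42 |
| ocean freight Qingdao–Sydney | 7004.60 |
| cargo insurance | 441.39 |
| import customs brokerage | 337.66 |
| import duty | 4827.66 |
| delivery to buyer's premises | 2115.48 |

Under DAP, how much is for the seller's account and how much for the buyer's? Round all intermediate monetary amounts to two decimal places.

Seller: USD 256028.44; buyer: USD 5165.32

DAP: the seller bears all costs to the named destination except import duty and clearance.
Seller's account: goods 245771.53 + inland to port 318.02 + origin terminal 377.42 + freight 7004.60 + insurance 441.39 + delivery 2115.48 = 256028.44
Buyer's account: brokerage 337.66 + duty 4827.66 = 5165.32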